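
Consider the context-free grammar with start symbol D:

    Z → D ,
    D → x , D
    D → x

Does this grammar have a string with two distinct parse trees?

(Z is unreachable from D, so its rules don't affect L(D).) Right-recursive list with a separator: after each atom, whether the separator follows determines the rule. One parse per string.

Unambiguous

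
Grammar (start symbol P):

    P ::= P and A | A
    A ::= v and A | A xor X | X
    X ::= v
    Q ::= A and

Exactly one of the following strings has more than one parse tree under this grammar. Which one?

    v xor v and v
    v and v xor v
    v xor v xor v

v and v xor v

v xor v and v: 1 tree
v and v xor v: 3 trees
v xor v xor v: 1 tree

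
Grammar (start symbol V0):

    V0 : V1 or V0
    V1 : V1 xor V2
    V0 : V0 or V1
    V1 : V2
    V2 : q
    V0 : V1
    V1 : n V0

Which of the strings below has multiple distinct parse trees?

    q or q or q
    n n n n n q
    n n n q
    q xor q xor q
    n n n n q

q or q or q: 4 trees
n n n n n q: 1 tree
n n n q: 1 tree
q xor q xor q: 1 tree
n n n n q: 1 tree

q or q or q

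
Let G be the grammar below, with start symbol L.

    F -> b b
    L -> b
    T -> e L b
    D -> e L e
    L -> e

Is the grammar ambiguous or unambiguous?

Only L is reachable from L; ignoring the rest: Each reachable nonterminal has at most one production per leading terminal, and all productions are right-linear; the derivation is determined token-by-token.

Unambiguous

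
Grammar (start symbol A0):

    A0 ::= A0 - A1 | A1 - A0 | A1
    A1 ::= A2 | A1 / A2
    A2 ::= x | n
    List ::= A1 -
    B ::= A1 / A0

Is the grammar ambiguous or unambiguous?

Ambiguous

Witness: n - n

Derivation 1: A0 ⇒ A0 - A1 ⇒ A1 - A1 ⇒ A2 - A1 ⇒ n - A1 ⇒ n - A2 ⇒ n - n
Derivation 2: A0 ⇒ A1 - A0 ⇒ A2 - A0 ⇒ n - A0 ⇒ n - A1 ⇒ n - A2 ⇒ n - n

Two distinct leftmost derivations for the same string.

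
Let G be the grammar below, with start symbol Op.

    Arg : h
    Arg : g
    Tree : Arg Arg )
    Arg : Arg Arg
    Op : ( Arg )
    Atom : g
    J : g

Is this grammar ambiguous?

Ambiguous

Witness: ( g g g )

Derivation 1: Op ⇒ ( Arg ) ⇒ ( Arg Arg ) ⇒ ( g Arg ) ⇒ ( g Arg Arg ) ⇒ ( g g Arg ) ⇒ ( g g g )
Derivation 2: Op ⇒ ( Arg ) ⇒ ( Arg Arg ) ⇒ ( Arg Arg Arg ) ⇒ ( g Arg Arg ) ⇒ ( g g Arg ) ⇒ ( g g g )

Two distinct leftmost derivations for the same string.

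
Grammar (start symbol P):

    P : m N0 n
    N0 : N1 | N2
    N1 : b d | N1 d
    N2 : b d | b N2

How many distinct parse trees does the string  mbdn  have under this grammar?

Parse trees for mbdn:
  [P m [N0 [N1 b d]] n]
  [P m [N0 [N2 b d]] n]

2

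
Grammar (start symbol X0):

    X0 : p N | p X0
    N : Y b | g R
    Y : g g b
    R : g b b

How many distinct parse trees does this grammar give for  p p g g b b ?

2

Parse trees for p p g g b b:
  [X0 p [X0 p [N [Y g g b] b]]]
  [X0 p [X0 p [N g [R g b b]]]]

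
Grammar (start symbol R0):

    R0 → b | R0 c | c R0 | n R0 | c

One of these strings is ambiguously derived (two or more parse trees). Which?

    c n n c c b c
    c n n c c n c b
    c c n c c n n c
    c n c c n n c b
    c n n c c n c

c n n c c b c: 6 trees
c n n c c n c b: 1 tree
c c n c c n n c: 1 tree
c n c c n n c b: 1 tree
c n n c c n c: 1 tree

c n n c c b c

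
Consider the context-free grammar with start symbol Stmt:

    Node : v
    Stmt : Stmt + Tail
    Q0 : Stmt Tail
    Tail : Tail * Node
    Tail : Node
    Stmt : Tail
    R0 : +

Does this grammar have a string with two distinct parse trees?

Unambiguous

(Q0, R0 are unreachable from Stmt, so their rules don't affect L(Stmt).) The grammar is stratified — Stmt handles '+' (left-recursive), Tail handles '*', Node atoms. Each operator has a fixed associativity and precedence level, so every string has one parse.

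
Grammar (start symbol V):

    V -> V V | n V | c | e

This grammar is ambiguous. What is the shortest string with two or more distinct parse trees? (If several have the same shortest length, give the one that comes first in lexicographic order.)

c c c

length 1: no string has ≥2 trees
length 2: no string has ≥2 trees
length 3: c c c has 2 parse trees

Two derivations of c c c:
  V ⇒ V V ⇒ V V V ⇒ c V V ⇒ c c V ⇒ c c c
  V ⇒ V V ⇒ c V ⇒ c V V ⇒ c c V ⇒ c c c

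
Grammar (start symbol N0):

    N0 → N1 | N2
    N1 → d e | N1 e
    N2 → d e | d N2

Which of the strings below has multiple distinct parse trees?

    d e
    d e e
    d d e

d e: 2 trees
d e e: 1 tree
d d e: 1 tree

d e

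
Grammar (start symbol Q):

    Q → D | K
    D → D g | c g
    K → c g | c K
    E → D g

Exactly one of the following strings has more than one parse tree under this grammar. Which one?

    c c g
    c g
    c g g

c g

c c g: 1 tree
c g: 2 trees
c g g: 1 tree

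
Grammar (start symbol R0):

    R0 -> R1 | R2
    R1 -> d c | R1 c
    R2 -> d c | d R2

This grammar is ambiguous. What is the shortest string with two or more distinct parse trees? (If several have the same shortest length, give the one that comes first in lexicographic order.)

length 2: d c has 2 parse trees

Two derivations of d c:
  R0 ⇒ R1 ⇒ d c
  R0 ⇒ R2 ⇒ d c

d c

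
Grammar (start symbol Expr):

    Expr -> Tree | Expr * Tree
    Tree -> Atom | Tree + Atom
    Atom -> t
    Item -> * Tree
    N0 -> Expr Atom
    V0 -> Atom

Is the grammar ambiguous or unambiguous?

Unambiguous

(Item, N0, V0 are unreachable from Expr, so their rules don't affect L(Expr).) Expr → Expr * Tree | Tree  ;  Tree → Tree + Atom | Atom  — a left-associative chain with Atom at the bottom. Each string factors uniquely by precedence.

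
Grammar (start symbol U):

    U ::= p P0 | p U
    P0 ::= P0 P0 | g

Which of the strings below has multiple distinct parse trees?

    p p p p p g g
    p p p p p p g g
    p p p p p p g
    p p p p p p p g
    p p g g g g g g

p p g g g g g g

p p p p p g g: 1 tree
p p p p p p g g: 1 tree
p p p p p p g: 1 tree
p p p p p p p g: 1 tree
p p g g g g g g: 42 trees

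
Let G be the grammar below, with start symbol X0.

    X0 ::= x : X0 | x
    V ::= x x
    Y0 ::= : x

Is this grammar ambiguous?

Only X0 is reachable from X0; ignoring the rest: Right-recursive list with a separator: after each atom, whether the separator follows determines the rule. One parse per string.

Unambiguous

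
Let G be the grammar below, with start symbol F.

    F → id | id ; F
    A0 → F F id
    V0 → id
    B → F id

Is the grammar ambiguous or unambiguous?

Unambiguous

(A0, V0, B are unreachable from F, so their rules don't affect L(F).) Right-recursive list with a separator: after each atom, whether the separator follows determines the rule. One parse per string.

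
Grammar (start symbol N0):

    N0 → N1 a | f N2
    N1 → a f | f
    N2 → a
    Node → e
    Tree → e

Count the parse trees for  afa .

Parse trees for afa:
  [N0 [N1 a f] a]

1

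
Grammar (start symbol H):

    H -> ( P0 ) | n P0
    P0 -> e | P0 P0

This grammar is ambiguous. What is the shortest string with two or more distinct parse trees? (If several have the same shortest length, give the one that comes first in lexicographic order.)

n e e e

length 2: no string has ≥2 trees
length 3: no string has ≥2 trees
length 4: n e e e has 2 parse trees

Two derivations of n e e e:
  H ⇒ n P0 ⇒ n P0 P0 ⇒ n e P0 ⇒ n e P0 P0 ⇒ n e e P0 ⇒ n e e e
  H ⇒ n P0 ⇒ n P0 P0 ⇒ n P0 P0 P0 ⇒ n e P0 P0 ⇒ n e e P0 ⇒ n e e e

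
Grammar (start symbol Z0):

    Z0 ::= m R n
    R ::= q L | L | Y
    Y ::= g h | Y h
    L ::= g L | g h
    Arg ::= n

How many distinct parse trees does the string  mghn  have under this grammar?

Parse trees for mghn:
  [Z0 m [R [L g h]] n]
  [Z0 m [R [Y g h]] n]

2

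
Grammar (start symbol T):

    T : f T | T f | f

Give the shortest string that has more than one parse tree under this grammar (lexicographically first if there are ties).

length 1: no string has ≥2 trees
length 2: f f has 2 parse trees

Two derivations of f f:
  T ⇒ f T ⇒ f f
  T ⇒ T f ⇒ f f

f f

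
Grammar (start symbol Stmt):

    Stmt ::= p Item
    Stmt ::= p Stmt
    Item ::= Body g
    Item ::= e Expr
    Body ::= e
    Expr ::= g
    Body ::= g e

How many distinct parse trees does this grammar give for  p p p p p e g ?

2

Parse trees for p p p p p e g:
  [Stmt p [Stmt p [Stmt p [Stmt p [Stmt p [Item [Body e] g]]]]]]
  [Stmt p [Stmt p [Stmt p [Stmt p [Stmt p [Item e [Expr g]]]]]]]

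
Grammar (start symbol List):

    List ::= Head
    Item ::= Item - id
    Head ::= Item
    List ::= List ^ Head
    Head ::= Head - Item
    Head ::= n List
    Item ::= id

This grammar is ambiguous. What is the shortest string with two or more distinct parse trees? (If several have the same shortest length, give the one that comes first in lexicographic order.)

length 1: no string has ≥2 trees
length 2: no string has ≥2 trees
length 3: id - id has 2 parse trees

Two derivations of id - id:
  List ⇒ Head ⇒ Item ⇒ Item - id ⇒ id - id
  List ⇒ Head ⇒ Head - Item ⇒ Item - Item ⇒ id - Item ⇒ id - id

id - id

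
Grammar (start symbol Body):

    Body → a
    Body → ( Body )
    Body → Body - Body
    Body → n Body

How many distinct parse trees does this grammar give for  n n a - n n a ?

3

Parse trees for n n a - n n a:
  [Body [Body n [Body n [Body a]]] - [Body n [Body n [Body a]]]]
  [Body n [Body [Body n [Body a]] - [Body n [Body n [Body a]]]]]
  [Body n [Body n [Body [Body a] - [Body n [Body n [Body a]]]]]]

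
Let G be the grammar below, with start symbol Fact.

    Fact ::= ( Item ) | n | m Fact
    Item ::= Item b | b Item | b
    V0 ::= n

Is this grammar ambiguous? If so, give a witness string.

Ambiguous

Witness: ( b b )

Derivation 1: Fact ⇒ ( Item ) ⇒ ( Item b ) ⇒ ( b b )
Derivation 2: Fact ⇒ ( Item ) ⇒ ( b Item ) ⇒ ( b b )

Two distinct leftmost derivations for the same string.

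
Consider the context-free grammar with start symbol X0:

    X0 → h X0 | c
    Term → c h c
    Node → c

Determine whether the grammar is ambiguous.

(Term, Node are unreachable from X0, so their rules don't affect L(X0).) Each reachable nonterminal has at most one production per leading terminal, and all productions are right-linear; the derivation is determined token-by-token.

Unambiguous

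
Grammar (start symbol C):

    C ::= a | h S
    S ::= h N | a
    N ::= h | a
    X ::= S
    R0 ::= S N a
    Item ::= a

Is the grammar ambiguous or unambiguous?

Unambiguous

(X, R0, Item are unreachable from C, so their rules don't affect L(C).) Each reachable nonterminal has at most one production per leading terminal, and all productions are right-linear; the derivation is determined token-by-token.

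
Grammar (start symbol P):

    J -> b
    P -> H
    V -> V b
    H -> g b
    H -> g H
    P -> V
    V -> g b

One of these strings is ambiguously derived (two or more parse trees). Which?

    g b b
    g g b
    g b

g b b: 1 tree
g g b: 1 tree
g b: 2 trees

g b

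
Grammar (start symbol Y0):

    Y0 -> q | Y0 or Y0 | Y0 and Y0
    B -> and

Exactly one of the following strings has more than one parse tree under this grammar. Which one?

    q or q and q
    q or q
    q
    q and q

q or q and q: 2 trees
q or q: 1 tree
q: 1 tree
q and q: 1 tree

q or q and q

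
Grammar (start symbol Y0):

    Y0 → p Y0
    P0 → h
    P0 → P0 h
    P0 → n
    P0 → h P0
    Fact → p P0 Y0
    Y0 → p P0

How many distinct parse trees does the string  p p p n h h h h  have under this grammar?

1

Parse trees for p p p n h h h h:
  [Y0 p [Y0 p [Y0 p [P0 [P0 [P0 [P0 [P0 n] h] h] h] h]]]]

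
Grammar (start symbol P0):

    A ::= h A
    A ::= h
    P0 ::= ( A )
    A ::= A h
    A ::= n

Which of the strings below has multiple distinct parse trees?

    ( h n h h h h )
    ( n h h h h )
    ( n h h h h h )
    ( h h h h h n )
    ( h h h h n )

( h n h h h h )

( h n h h h h ): 5 trees
( n h h h h ): 1 tree
( n h h h h h ): 1 tree
( h h h h h n ): 1 tree
( h h h h n ): 1 tree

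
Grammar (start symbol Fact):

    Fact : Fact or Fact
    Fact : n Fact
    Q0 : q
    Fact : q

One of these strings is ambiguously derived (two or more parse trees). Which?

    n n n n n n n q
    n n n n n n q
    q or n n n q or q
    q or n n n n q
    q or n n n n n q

q or n n n q or q

n n n n n n n q: 1 tree
n n n n n n q: 1 tree
q or n n n q or q: 5 trees
q or n n n n q: 1 tree
q or n n n n n q: 1 tree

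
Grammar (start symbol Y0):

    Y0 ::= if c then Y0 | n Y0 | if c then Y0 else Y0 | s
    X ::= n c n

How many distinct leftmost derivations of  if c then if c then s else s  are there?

Parse trees for if c then if c then s else s:
  [Y0 if c then [Y0 if c then [Y0 s] else [Y0 s]]]
  [Y0 if c then [Y0 if c then [Y0 s]] else [Y0 s]]

2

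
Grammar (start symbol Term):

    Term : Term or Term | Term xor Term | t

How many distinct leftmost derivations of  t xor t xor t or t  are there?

5

Parse trees for t xor t xor t or t:
  [Term [Term [Term t] xor [Term [Term t] xor [Term t]]] or [Term t]]
  [Term [Term [Term [Term t] xor [Term t]] xor [Term t]] or [Term t]]
  [Term [Term t] xor [Term [Term [Term t] xor [Term t]] or [Term t]]]
  [Term [Term t] xor [Term [Term t] xor [Term [Term t] or [Term t]]]]
  [Term [Term [Term t] xor [Term t]] xor [Term [Term t] or [Term t]]]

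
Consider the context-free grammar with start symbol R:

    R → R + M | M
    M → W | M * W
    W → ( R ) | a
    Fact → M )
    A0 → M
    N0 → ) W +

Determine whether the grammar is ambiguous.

(Fact, A0, N0 are unreachable from R, so their rules don't affect L(R).) The grammar is stratified — R handles '+' (left-recursive), M handles '*', W atoms. Each operator has a fixed associativity and precedence level, so every string has one parse.

Unambiguous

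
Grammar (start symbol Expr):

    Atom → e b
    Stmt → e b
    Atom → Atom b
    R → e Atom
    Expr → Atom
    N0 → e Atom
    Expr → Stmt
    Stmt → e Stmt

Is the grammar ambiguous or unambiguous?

Ambiguous

Witness: e b

Derivation 1: Expr ⇒ Atom ⇒ e b
Derivation 2: Expr ⇒ Stmt ⇒ e b

Two distinct leftmost derivations for the same string.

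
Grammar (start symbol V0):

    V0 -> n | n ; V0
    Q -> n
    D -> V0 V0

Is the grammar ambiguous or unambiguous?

(Q, D are unreachable from V0, so their rules don't affect L(V0).) Right-recursive list with a separator: after each atom, whether the separator follows determines the rule. One parse per string.

Unambiguous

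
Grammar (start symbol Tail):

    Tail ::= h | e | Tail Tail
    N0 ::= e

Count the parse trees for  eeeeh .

14

Parse trees for eeeeh (showing first 6 of 14):
  [Tail [Tail e] [Tail [Tail e] [Tail [Tail e] [Tail [Tail e] [Tail h]]]]]
  [Tail [Tail e] [Tail [Tail e] [Tail [Tail [Tail e] [Tail e]] [Tail h]]]]
  [Tail [Tail e] [Tail [Tail [Tail e] [Tail e]] [Tail [Tail e] [Tail h]]]]
  [Tail [Tail e] [Tail [Tail [Tail e] [Tail [Tail e] [Tail e]]] [Tail h]]]
  [Tail [Tail e] [Tail [Tail [Tail [Tail e] [Tail e]] [Tail e]] [Tail h]]]
  [Tail [Tail [Tail e] [Tail e]] [Tail [Tail e] [Tail [Tail e] [Tail h]]]]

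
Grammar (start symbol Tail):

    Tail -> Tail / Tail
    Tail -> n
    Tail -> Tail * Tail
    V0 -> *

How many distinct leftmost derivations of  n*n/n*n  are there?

Parse trees for n*n/n*n:
  [Tail [Tail [Tail n] * [Tail n]] / [Tail [Tail n] * [Tail n]]]
  [Tail [Tail n] * [Tail [Tail n] / [Tail [Tail n] * [Tail n]]]]
  [Tail [Tail n] * [Tail [Tail [Tail n] / [Tail n]] * [Tail n]]]
  [Tail [Tail [Tail [Tail n] * [Tail n]] / [Tail n]] * [Tail n]]
  [Tail [Tail [Tail n] * [Tail [Tail n] / [Tail n]]] * [Tail n]]

5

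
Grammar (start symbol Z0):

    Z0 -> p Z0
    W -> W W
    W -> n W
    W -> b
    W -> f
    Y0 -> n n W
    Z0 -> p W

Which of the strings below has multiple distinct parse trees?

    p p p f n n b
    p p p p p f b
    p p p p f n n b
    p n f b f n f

p p p f n n b: 1 tree
p p p p p f b: 1 tree
p p p p f n n b: 1 tree
p n f b f n f: 14 trees

p n f b f n f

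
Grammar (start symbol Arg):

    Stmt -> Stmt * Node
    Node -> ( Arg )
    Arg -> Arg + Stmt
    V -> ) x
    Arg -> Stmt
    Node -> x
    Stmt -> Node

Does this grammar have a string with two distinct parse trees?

(V is unreachable from Arg, so its rules don't affect L(Arg).) Arg → Arg + Stmt | Stmt  ;  Stmt → Stmt * Node | Node  — a left-associative chain with Node at the bottom. Each string factors uniquely by precedence.

Unambiguous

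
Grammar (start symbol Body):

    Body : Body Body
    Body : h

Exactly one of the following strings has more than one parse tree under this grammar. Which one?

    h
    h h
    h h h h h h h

h: 1 tree
h h: 1 tree
h h h h h h h: 132 trees

h h h h h h h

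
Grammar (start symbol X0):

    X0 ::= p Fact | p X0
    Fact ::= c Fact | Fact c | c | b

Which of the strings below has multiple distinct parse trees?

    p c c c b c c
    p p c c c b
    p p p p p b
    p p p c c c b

p c c c b c c

p c c c b c c: 10 trees
p p c c c b: 1 tree
p p p p p b: 1 tree
p p p c c c b: 1 tree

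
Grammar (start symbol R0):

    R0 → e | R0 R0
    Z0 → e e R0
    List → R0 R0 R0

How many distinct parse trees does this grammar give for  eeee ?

Parse trees for eeee:
  [R0 [R0 e] [R0 [R0 e] [R0 [R0 e] [R0 e]]]]
  [R0 [R0 e] [R0 [R0 [R0 e] [R0 e]] [R0 e]]]
  [R0 [R0 [R0 e] [R0 e]] [R0 [R0 e] [R0 e]]]
  [R0 [R0 [R0 e] [R0 [R0 e] [R0 e]]] [R0 e]]
  [R0 [R0 [R0 [R0 e] [R0 e]] [R0 e]] [R0 e]]

5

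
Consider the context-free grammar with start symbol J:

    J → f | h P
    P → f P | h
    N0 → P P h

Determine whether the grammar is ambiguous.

Unambiguous

(N0 is unreachable from J, so its rules don't affect L(J).) Each reachable nonterminal has at most one production per leading terminal, and all productions are right-linear; the derivation is determined token-by-token.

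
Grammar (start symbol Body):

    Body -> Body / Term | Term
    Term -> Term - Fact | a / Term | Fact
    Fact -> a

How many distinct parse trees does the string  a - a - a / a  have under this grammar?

1

Parse trees for a - a - a / a:
  [Body [Body [Term [Term [Term [Fact a]] - [Fact a]] - [Fact a]]] / [Term [Fact a]]]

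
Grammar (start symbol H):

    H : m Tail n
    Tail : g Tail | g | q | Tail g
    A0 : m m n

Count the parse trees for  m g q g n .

2

Parse trees for m g q g n:
  [H m [Tail g [Tail [Tail q] g]] n]
  [H m [Tail [Tail g [Tail q]] g] n]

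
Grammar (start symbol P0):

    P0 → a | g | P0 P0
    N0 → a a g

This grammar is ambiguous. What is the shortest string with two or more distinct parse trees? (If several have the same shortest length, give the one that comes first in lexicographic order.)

a a a

length 1: no string has ≥2 trees
length 2: no string has ≥2 trees
length 3: a a a has 2 parse trees

Two derivations of a a a:
  P0 ⇒ P0 P0 ⇒ a P0 ⇒ a P0 P0 ⇒ a a P0 ⇒ a a a
  P0 ⇒ P0 P0 ⇒ P0 P0 P0 ⇒ a P0 P0 ⇒ a a P0 ⇒ a a a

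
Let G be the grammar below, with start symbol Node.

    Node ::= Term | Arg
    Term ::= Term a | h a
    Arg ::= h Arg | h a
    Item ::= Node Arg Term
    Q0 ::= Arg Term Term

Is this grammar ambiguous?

Ambiguous

Witness: h a

Derivation 1: Node ⇒ Term ⇒ h a
Derivation 2: Node ⇒ Arg ⇒ h a

Two distinct leftmost derivations for the same string.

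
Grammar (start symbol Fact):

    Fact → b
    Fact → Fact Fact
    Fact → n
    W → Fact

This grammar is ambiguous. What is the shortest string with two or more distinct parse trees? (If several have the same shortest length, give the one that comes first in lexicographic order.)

b b b

length 1: no string has ≥2 trees
length 2: no string has ≥2 trees
length 3: b b b has 2 parse trees

Two derivations of b b b:
  Fact ⇒ Fact Fact ⇒ b Fact ⇒ b Fact Fact ⇒ b b Fact ⇒ b b b
  Fact ⇒ Fact Fact ⇒ Fact Fact Fact ⇒ b Fact Fact ⇒ b b Fact ⇒ b b b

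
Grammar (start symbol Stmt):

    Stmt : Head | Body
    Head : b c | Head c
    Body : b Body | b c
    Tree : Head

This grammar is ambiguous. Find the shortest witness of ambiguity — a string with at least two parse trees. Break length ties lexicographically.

b c

length 2: b c has 2 parse trees

Two derivations of b c:
  Stmt ⇒ Head ⇒ b c
  Stmt ⇒ Body ⇒ b c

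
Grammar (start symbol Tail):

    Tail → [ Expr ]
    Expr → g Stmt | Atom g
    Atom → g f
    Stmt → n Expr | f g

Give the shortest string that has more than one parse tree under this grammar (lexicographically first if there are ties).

length 5: [ g f g ] has 2 parse trees

Two derivations of [ g f g ]:
  Tail ⇒ [ Expr ] ⇒ [ g Stmt ] ⇒ [ g f g ]
  Tail ⇒ [ Expr ] ⇒ [ Atom g ] ⇒ [ g f g ]

[ g f g ]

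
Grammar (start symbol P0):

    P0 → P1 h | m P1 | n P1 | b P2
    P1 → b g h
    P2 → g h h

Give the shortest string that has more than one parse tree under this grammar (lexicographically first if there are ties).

b g h h

length 4: b g h h has 2 parse trees

Two derivations of b g h h:
  P0 ⇒ P1 h ⇒ b g h h
  P0 ⇒ b P2 ⇒ b g h h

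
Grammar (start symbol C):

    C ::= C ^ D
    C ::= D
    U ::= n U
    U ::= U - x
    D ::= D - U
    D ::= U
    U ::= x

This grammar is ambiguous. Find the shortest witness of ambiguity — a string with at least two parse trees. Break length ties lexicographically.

x - x

length 1: no string has ≥2 trees
length 2: no string has ≥2 trees
length 3: x - x has 2 parse trees

Two derivations of x - x:
  C ⇒ D ⇒ D - U ⇒ U - U ⇒ x - U ⇒ x - x
  C ⇒ D ⇒ U ⇒ U - x ⇒ x - x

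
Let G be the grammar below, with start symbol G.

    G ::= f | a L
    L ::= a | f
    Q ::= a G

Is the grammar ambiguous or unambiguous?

(Q is unreachable from G, so its rules don't affect L(G).) Restricted to the reachable nonterminals, every rule has the form A → t or A → t B, and no two rules for the same A share a first terminal. The grammar encodes a DFA — one run per string.

Unambiguous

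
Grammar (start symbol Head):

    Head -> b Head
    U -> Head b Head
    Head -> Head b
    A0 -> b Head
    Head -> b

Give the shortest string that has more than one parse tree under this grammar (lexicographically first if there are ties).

length 1: no string has ≥2 trees
length 2: b b has 2 parse trees

Two derivations of b b:
  Head ⇒ b Head ⇒ b b
  Head ⇒ Head b ⇒ b b

b b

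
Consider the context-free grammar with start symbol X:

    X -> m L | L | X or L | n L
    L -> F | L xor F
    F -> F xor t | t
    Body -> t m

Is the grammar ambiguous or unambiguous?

Ambiguous

Witness: t xor t

Derivation 1: X ⇒ L ⇒ F ⇒ F xor t ⇒ t xor t
Derivation 2: X ⇒ L ⇒ L xor F ⇒ F xor F ⇒ t xor F ⇒ t xor t

Two distinct leftmost derivations for the same string.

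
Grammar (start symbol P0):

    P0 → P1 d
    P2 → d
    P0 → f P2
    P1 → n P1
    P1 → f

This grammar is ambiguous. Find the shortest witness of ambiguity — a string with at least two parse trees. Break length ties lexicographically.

length 2: f d has 2 parse trees

Two derivations of f d:
  P0 ⇒ P1 d ⇒ f d
  P0 ⇒ f P2 ⇒ f d

f d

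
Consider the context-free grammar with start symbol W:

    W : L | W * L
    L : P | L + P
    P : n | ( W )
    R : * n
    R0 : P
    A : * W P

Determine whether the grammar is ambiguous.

Unambiguous

Only W, L, P are reachable from W; ignoring the rest: W → W * L | L  ;  L → L + P | P  — a left-associative chain with P at the bottom. Each string factors uniquely by precedence.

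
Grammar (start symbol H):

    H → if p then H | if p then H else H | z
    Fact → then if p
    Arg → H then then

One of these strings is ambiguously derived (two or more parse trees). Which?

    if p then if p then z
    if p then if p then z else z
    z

if p then if p then z: 1 tree
if p then if p then z else z: 2 trees
z: 1 tree

if p then if p then z else z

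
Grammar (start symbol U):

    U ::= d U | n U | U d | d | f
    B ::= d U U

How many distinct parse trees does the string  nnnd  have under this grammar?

1

Parse trees for nnnd:
  [U n [U n [U n [U d]]]]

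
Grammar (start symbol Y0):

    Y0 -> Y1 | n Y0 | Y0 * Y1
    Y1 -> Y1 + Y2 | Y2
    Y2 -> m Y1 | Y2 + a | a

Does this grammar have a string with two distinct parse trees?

Ambiguous

Witness: a + a

Derivation 1: Y0 ⇒ Y1 ⇒ Y1 + Y2 ⇒ Y2 + Y2 ⇒ a + Y2 ⇒ a + a
Derivation 2: Y0 ⇒ Y1 ⇒ Y2 ⇒ Y2 + a ⇒ a + a

Two distinct leftmost derivations for the same string.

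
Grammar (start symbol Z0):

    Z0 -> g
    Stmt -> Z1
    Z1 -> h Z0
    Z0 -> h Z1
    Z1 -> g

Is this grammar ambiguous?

Unambiguous

Only Z0, Z1 are reachable from Z0; ignoring the rest: Each reachable nonterminal has at most one production per leading terminal, and all productions are right-linear; the derivation is determined token-by-token.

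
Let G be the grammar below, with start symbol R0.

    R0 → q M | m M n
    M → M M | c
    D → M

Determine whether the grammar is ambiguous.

Ambiguous

Witness: q c c c

Derivation 1: R0 ⇒ q M ⇒ q M M ⇒ q M M M ⇒ q c M M ⇒ q c c M ⇒ q c c c
Derivation 2: R0 ⇒ q M ⇒ q M M ⇒ q c M ⇒ q c M M ⇒ q c c M ⇒ q c c c

Two distinct leftmost derivations for the same string.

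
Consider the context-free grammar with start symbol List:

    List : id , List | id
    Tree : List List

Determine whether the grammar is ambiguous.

Only List is reachable from List; ignoring the rest: Right-recursive list with a separator: after each atom, whether the separator follows determines the rule. One parse per string.

Unambiguous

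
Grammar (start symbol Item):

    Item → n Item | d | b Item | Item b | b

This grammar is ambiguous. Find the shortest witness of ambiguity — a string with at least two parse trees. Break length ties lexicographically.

b b

length 1: no string has ≥2 trees
length 2: b b has 2 parse trees

Two derivations of b b:
  Item ⇒ b Item ⇒ b b
  Item ⇒ Item b ⇒ b b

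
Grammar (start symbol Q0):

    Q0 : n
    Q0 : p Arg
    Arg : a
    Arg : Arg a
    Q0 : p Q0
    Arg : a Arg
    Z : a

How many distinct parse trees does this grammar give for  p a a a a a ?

Parse trees for p a a a a a (showing first 6 of 16):
  [Q0 p [Arg [Arg [Arg [Arg [Arg a] a] a] a] a]]
  [Q0 p [Arg [Arg [Arg [Arg a [Arg a]] a] a] a]]
  [Q0 p [Arg [Arg [Arg a [Arg [Arg a] a]] a] a]]
  [Q0 p [Arg [Arg [Arg a [Arg a [Arg a]]] a] a]]
  [Q0 p [Arg [Arg a [Arg [Arg [Arg a] a] a]] a]]
  [Q0 p [Arg [Arg a [Arg [Arg a [Arg a]] a]] a]]

16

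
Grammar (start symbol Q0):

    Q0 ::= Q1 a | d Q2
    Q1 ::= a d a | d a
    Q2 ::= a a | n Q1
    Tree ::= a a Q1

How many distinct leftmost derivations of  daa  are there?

Parse trees for daa:
  [Q0 [Q1 d a] a]
  [Q0 d [Q2 a a]]

2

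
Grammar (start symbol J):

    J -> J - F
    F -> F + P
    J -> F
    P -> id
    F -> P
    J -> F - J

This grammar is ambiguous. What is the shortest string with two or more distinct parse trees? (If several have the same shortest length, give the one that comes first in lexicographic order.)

length 1: no string has ≥2 trees
length 3: id - id has 2 parse trees

Two derivations of id - id:
  J ⇒ J - F ⇒ F - F ⇒ P - F ⇒ id - F ⇒ id - P ⇒ id - id
  J ⇒ F - J ⇒ P - J ⇒ id - J ⇒ id - F ⇒ id - P ⇒ id - id

id - id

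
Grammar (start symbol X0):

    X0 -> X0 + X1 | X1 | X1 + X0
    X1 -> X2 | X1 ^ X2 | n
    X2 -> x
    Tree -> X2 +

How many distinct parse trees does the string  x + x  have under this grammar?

Parse trees for x + x:
  [X0 [X0 [X1 [X2 x]]] + [X1 [X2 x]]]
  [X0 [X1 [X2 x]] + [X0 [X1 [X2 x]]]]

2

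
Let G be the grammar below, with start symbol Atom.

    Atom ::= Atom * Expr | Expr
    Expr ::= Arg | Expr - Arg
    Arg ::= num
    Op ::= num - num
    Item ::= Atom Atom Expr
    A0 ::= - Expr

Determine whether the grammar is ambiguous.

Unambiguous

Only Atom, Expr, Arg are reachable from Atom; ignoring the rest: This is a standard precedence ladder (Atom over Expr over Arg), with each level left-recursive on its own operator ('*' at Atom, '-' at Expr). That structure is LR(1), hence unambiguous.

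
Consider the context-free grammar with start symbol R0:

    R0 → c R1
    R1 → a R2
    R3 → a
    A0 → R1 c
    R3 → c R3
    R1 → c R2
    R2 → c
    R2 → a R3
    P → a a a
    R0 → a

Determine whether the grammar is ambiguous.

Unambiguous

Only R0, R1, R2, R3 are reachable from R0; ignoring the rest: Each reachable nonterminal has at most one production per leading terminal, and all productions are right-linear; the derivation is determined token-by-token.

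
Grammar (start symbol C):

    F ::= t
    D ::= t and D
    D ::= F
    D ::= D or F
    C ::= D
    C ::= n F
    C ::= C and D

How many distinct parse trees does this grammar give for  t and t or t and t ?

Parse trees for t and t or t and t:
  [C [C [D t and [D [D [F t]] or [F t]]]] and [D [F t]]]
  [C [C [D [D t and [D [F t]]] or [F t]]] and [D [F t]]]
  [C [C [C [D [F t]]] and [D [D [F t]] or [F t]]] and [D [F t]]]

3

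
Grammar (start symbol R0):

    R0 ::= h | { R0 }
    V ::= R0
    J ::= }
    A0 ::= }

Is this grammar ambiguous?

Unambiguous

(V, J, A0 are unreachable from R0, so their rules don't affect L(R0).) Each string is a nest of matched brackets around a single atom. An opening bracket forces the recursive rule; an atom forces the base rule.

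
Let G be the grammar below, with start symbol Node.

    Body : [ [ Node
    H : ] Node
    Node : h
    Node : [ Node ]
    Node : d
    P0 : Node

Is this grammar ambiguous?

Unambiguous

Only Node is reachable from Node; ignoring the rest: L(Node) is { openⁿ atom closeⁿ : n ≥ 0 }. The bracket depth fixes n, and the derivation is forced at every step.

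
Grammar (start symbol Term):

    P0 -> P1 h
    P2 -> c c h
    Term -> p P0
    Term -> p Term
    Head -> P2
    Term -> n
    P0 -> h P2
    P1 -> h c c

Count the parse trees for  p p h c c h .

2

Parse trees for p p h c c h:
  [Term p [Term p [P0 [P1 h c c] h]]]
  [Term p [Term p [P0 h [P2 c c h]]]]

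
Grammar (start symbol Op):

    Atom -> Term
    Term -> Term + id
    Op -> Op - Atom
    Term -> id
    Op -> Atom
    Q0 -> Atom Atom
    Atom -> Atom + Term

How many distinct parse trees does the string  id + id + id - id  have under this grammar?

Parse trees for id + id + id - id:
  [Op [Op [Atom [Term [Term [Term id] + id] + id]]] - [Atom [Term id]]]
  [Op [Op [Atom [Atom [Term id]] + [Term [Term id] + id]]] - [Atom [Term id]]]
  [Op [Op [Atom [Atom [Term [Term id] + id]] + [Term id]]] - [Atom [Term id]]]
  [Op [Op [Atom [Atom [Atom [Term id]] + [Term id]] + [Term id]]] - [Atom [Term id]]]

4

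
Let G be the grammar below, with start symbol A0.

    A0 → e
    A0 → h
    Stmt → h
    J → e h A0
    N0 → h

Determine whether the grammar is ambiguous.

Unambiguous

Only A0 is reachable from A0; ignoring the rest: Restricted to the reachable nonterminals, every rule has the form A → t or A → t B, and no two rules for the same A share a first terminal. The grammar encodes a DFA — one run per string.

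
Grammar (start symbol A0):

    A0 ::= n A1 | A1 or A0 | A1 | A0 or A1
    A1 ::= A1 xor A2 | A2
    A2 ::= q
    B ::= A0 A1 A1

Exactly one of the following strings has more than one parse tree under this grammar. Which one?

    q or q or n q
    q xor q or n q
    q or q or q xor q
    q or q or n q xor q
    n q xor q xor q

q or q or q xor q

q or q or n q: 1 tree
q xor q or n q: 1 tree
q or q or q xor q: 4 trees
q or q or n q xor q: 1 tree
n q xor q xor q: 1 tree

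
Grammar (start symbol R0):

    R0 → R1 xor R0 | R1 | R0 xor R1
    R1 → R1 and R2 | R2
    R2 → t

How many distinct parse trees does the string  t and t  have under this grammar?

Parse trees for t and t:
  [R0 [R1 [R1 [R2 t]] and [R2 t]]]

1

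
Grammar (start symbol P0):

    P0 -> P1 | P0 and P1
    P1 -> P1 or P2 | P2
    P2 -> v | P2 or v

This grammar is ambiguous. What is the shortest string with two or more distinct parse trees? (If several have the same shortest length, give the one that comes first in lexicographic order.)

v or v

length 1: no string has ≥2 trees
length 3: v or v has 2 parse trees

Two derivations of v or v:
  P0 ⇒ P1 ⇒ P1 or P2 ⇒ P2 or P2 ⇒ v or P2 ⇒ v or v
  P0 ⇒ P1 ⇒ P2 ⇒ P2 or v ⇒ v or v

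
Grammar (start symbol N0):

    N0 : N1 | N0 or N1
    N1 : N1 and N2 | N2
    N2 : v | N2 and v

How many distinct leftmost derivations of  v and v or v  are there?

2

Parse trees for v and v or v:
  [N0 [N0 [N1 [N1 [N2 v]] and [N2 v]]] or [N1 [N2 v]]]
  [N0 [N0 [N1 [N2 [N2 v] and v]]] or [N1 [N2 v]]]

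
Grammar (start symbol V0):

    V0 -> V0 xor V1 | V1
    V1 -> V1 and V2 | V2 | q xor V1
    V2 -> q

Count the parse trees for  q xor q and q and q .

4

Parse trees for q xor q and q and q:
  [V0 [V0 [V1 [V2 q]]] xor [V1 [V1 [V1 [V2 q]] and [V2 q]] and [V2 q]]]
  [V0 [V1 [V1 [V1 q xor [V1 [V2 q]]] and [V2 q]] and [V2 q]]]
  [V0 [V1 [V1 q xor [V1 [V1 [V2 q]] and [V2 q]]] and [V2 q]]]
  [V0 [V1 q xor [V1 [V1 [V1 [V2 q]] and [V2 q]] and [V2 q]]]]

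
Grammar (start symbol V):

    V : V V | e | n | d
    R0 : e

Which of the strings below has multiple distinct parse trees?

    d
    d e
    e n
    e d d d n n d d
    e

d: 1 tree
d e: 1 tree
e n: 1 tree
e d d d n n d d: 429 trees
e: 1 tree

e d d d n n d d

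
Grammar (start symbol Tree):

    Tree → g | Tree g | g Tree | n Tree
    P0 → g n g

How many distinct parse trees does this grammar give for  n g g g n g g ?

7

Parse trees for n g g g n g g:
  [Tree [Tree n [Tree g [Tree g [Tree g [Tree n [Tree g]]]]]] g]
  [Tree n [Tree [Tree g [Tree g [Tree g [Tree n [Tree g]]]]] g]]
  [Tree n [Tree g [Tree [Tree g [Tree g [Tree n [Tree g]]]] g]]]
  [Tree n [Tree g [Tree g [Tree [Tree g [Tree n [Tree g]]] g]]]]
  [Tree n [Tree g [Tree g [Tree g [Tree [Tree n [Tree g]] g]]]]]
  [Tree n [Tree g [Tree g [Tree g [Tree n [Tree [Tree g] g]]]]]]
  [Tree n [Tree g [Tree g [Tree g [Tree n [Tree g [Tree g]]]]]]]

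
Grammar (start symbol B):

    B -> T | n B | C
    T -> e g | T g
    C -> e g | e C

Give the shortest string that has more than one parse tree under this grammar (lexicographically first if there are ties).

length 2: e g has 2 parse trees

Two derivations of e g:
  B ⇒ T ⇒ e g
  B ⇒ C ⇒ e g

e g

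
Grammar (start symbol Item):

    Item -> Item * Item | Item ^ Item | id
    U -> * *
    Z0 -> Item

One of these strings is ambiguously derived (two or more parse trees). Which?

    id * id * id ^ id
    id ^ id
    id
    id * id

id * id * id ^ id

id * id * id ^ id: 5 trees
id ^ id: 1 tree
id: 1 tree
id * id: 1 tree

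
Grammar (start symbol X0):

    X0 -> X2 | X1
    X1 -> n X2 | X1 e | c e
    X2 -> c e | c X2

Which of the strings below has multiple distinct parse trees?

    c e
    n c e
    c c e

c e: 2 trees
n c e: 1 tree
c c e: 1 tree

c e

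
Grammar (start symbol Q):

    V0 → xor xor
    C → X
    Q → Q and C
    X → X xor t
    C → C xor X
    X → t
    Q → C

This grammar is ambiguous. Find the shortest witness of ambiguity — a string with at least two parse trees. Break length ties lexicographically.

t xor t

length 1: no string has ≥2 trees
length 3: t xor t has 2 parse trees

Two derivations of t xor t:
  Q ⇒ C ⇒ X ⇒ X xor t ⇒ t xor t
  Q ⇒ C ⇒ C xor X ⇒ X xor X ⇒ t xor X ⇒ t xor t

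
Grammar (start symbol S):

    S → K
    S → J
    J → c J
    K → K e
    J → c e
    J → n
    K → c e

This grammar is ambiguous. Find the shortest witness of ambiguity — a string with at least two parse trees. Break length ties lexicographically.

length 1: no string has ≥2 trees
length 2: c e has 2 parse trees

Two derivations of c e:
  S ⇒ K ⇒ c e
  S ⇒ J ⇒ c e

c e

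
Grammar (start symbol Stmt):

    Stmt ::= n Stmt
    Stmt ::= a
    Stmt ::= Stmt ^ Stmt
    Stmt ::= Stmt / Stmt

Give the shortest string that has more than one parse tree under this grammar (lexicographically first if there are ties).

n a / a

length 1: no string has ≥2 trees
length 2: no string has ≥2 trees
length 3: no string has ≥2 trees
length 4: n a / a has 2 parse trees

Two derivations of n a / a:
  Stmt ⇒ n Stmt ⇒ n Stmt / Stmt ⇒ n a / Stmt ⇒ n a / a
  Stmt ⇒ Stmt / Stmt ⇒ n Stmt / Stmt ⇒ n a / Stmt ⇒ n a / a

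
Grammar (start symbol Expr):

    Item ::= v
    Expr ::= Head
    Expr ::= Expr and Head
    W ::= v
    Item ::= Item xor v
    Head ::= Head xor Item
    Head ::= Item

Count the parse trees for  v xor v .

Parse trees for v xor v:
  [Expr [Head [Head [Item v]] xor [Item v]]]
  [Expr [Head [Item [Item v] xor v]]]

2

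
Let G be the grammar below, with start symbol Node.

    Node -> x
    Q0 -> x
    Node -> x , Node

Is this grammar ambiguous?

Unambiguous

Only Node is reachable from Node; ignoring the rest: Right-recursive list with a separator: after each atom, whether the separator follows determines the rule. One parse per string.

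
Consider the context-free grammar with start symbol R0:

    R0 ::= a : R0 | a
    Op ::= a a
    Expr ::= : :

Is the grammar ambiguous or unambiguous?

Unambiguous

Only R0 is reachable from R0; ignoring the rest: The reachable grammar is A → atom sep A | atom. Each atom is followed by either the separator (recurse) or end-of-string (stop) — no choice point.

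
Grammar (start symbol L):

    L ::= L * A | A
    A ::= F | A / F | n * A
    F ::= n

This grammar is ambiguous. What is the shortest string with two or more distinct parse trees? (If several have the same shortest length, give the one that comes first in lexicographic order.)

length 1: no string has ≥2 trees
length 3: n * n has 2 parse trees

Two derivations of n * n:
  L ⇒ L * A ⇒ A * A ⇒ F * A ⇒ n * A ⇒ n * F ⇒ n * n
  L ⇒ A ⇒ n * A ⇒ n * F ⇒ n * n

n * n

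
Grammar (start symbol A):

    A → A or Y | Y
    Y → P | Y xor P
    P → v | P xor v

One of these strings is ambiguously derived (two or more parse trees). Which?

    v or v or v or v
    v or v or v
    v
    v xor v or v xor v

v or v or v or v: 1 tree
v or v or v: 1 tree
v: 1 tree
v xor v or v xor v: 4 trees

v xor v or v xor v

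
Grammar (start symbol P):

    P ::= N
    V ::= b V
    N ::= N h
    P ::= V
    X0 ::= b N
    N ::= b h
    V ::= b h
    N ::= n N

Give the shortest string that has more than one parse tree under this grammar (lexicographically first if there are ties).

b h

length 2: b h has 2 parse trees

Two derivations of b h:
  P ⇒ N ⇒ b h
  P ⇒ V ⇒ b h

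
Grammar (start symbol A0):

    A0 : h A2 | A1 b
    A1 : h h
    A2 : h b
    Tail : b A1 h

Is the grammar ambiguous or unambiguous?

Ambiguous

Witness: h h b

Derivation 1: A0 ⇒ h A2 ⇒ h h b
Derivation 2: A0 ⇒ A1 b ⇒ h h b

Two distinct leftmost derivations for the same string.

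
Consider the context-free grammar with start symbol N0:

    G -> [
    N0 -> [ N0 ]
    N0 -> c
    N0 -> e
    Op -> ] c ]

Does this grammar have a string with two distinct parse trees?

Unambiguous

(Op, G are unreachable from N0, so their rules don't affect L(N0).) L(N0) is { openⁿ atom closeⁿ : n ≥ 0 }. The bracket depth fixes n, and the derivation is forced at every step.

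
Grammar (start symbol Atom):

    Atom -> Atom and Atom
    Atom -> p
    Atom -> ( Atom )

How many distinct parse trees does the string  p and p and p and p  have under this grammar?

5

Parse trees for p and p and p and p:
  [Atom [Atom p] and [Atom [Atom p] and [Atom [Atom p] and [Atom p]]]]
  [Atom [Atom p] and [Atom [Atom [Atom p] and [Atom p]] and [Atom p]]]
  [Atom [Atom [Atom p] and [Atom p]] and [Atom [Atom p] and [Atom p]]]
  [Atom [Atom [Atom p] and [Atom [Atom p] and [Atom p]]] and [Atom p]]
  [Atom [Atom [Atom [Atom p] and [Atom p]] and [Atom p]] and [Atom p]]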